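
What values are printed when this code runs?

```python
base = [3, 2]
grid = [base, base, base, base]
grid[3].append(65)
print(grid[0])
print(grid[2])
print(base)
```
[3, 2, 65]
[3, 2, 65]
[3, 2, 65]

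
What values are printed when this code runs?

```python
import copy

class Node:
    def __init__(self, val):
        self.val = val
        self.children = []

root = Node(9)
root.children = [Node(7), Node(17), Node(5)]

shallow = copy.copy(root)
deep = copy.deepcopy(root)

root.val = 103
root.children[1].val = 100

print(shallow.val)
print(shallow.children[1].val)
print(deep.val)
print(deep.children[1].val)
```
9
100
9
17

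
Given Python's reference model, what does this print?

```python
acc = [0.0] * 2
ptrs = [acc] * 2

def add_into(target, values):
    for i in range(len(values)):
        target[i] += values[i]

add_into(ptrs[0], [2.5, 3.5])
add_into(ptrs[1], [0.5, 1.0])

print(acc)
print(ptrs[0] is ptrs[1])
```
[3.0, 4.5]
True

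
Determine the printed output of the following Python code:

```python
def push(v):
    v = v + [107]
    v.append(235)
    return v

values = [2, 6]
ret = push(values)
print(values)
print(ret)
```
[2, 6]
[2, 6, 107, 235]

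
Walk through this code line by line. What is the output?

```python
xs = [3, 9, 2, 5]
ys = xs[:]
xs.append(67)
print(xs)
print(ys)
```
[3, 9, 2, 5, 67]
[3, 9, 2, 5]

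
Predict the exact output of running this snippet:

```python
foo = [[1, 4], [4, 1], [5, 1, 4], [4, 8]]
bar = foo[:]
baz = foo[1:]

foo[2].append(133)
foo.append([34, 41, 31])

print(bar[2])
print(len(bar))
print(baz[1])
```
[5, 1, 4, 133]
4
[5, 1, 4, 133]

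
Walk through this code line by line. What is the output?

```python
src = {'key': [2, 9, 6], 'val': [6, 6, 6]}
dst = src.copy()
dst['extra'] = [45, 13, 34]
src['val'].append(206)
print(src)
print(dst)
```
{'key': [2, 9, 6], 'val': [6, 6, 6, 206]}
{'key': [2, 9, 6], 'val': [6, 6, 6, 206], 'extra': [45, 13, 34]}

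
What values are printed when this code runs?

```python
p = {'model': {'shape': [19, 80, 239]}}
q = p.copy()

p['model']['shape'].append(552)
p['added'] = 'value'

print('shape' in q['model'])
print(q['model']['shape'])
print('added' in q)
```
True
[19, 80, 239, 552]
False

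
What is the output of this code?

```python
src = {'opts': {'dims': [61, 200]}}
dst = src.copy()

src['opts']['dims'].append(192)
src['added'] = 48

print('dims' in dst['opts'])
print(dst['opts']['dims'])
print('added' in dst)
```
True
[61, 200, 192]
False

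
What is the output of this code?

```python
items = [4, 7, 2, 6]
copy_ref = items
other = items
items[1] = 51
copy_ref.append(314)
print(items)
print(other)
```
[4, 51, 2, 6, 314]
[4, 51, 2, 6, 314]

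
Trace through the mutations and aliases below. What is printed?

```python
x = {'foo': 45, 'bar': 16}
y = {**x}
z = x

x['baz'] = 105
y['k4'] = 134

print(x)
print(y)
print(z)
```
{'foo': 45, 'bar': 16, 'baz': 105}
{'foo': 45, 'bar': 16, 'k4': 134}
{'foo': 45, 'bar': 16, 'baz': 105}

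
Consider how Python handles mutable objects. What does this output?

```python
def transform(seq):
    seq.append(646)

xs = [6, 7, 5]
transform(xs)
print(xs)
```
[6, 7, 5, 646]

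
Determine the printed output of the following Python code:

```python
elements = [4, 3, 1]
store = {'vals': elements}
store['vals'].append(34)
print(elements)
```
[4, 3, 1, 34]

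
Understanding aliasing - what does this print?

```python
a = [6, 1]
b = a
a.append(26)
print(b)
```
[6, 1, 26]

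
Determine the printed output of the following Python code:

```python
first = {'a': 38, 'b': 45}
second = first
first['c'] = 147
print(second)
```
{'a': 38, 'b': 45, 'c': 147}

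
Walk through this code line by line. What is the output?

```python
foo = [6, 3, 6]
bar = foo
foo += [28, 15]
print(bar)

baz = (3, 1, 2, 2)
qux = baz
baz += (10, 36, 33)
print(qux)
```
[6, 3, 6, 28, 15]
(3, 1, 2, 2)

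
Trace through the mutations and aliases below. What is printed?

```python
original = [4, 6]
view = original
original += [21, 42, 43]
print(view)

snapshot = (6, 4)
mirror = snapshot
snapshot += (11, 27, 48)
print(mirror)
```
[4, 6, 21, 42, 43]
(6, 4)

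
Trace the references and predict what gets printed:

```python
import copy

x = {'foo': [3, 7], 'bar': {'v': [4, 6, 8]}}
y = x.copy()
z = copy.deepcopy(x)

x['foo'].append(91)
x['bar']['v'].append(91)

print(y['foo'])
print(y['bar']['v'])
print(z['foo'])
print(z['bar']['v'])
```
[3, 7, 91]
[4, 6, 8, 91]
[3, 7]
[4, 6, 8]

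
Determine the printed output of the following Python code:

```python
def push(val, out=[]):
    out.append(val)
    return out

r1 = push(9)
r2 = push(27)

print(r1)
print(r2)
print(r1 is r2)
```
[9, 27]
[9, 27]
True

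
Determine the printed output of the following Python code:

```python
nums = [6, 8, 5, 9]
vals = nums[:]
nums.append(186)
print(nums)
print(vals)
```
[6, 8, 5, 9, 186]
[6, 8, 5, 9]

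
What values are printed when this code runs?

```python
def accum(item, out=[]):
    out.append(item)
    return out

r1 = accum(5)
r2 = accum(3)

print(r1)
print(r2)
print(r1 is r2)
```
[5, 3]
[5, 3]
True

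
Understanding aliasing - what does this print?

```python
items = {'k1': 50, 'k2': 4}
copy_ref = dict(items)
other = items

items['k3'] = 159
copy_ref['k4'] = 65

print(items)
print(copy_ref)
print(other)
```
{'k1': 50, 'k2': 4, 'k3': 159}
{'k1': 50, 'k2': 4, 'k4': 65}
{'k1': 50, 'k2': 4, 'k3': 159}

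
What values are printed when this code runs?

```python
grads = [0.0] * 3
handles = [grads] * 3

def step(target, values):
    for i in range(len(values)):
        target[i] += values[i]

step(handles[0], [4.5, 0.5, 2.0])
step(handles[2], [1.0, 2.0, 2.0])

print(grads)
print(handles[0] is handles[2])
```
[5.5, 2.5, 4.0]
True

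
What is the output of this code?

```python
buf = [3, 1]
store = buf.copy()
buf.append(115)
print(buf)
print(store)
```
[3, 1, 115]
[3, 1]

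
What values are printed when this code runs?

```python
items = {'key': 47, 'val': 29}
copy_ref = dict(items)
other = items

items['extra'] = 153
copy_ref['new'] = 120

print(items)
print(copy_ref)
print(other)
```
{'key': 47, 'val': 29, 'extra': 153}
{'key': 47, 'val': 29, 'new': 120}
{'key': 47, 'val': 29, 'extra': 153}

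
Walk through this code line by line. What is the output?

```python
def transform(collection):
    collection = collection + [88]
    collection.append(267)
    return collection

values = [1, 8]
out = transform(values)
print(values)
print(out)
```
[1, 8]
[1, 8, 88, 267]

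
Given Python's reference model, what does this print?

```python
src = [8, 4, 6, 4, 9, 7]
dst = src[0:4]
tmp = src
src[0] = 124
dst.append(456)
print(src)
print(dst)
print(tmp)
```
[124, 4, 6, 4, 9, 7]
[8, 4, 6, 4, 456]
[124, 4, 6, 4, 9, 7]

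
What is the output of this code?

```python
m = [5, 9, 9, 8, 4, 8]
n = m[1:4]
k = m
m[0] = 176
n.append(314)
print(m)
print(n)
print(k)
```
[176, 9, 9, 8, 4, 8]
[9, 9, 8, 314]
[176, 9, 9, 8, 4, 8]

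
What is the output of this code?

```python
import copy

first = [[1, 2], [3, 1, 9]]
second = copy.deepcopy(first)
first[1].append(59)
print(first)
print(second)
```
[[1, 2], [3, 1, 9, 59]]
[[1, 2], [3, 1, 9]]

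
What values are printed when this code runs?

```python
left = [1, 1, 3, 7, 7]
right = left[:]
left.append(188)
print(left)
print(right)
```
[1, 1, 3, 7, 7, 188]
[1, 1, 3, 7, 7]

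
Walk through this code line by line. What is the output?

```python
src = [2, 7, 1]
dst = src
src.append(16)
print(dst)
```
[2, 7, 1, 16]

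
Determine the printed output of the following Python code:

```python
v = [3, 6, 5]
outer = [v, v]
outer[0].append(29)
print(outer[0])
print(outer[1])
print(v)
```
[3, 6, 5, 29]
[3, 6, 5, 29]
[3, 6, 5, 29]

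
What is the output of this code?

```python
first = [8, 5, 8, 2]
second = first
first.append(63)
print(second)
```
[8, 5, 8, 2, 63]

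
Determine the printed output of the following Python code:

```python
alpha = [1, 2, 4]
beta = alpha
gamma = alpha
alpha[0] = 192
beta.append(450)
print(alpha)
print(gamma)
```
[192, 2, 4, 450]
[192, 2, 4, 450]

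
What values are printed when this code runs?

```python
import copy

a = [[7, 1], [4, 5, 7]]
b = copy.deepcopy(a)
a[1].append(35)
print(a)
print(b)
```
[[7, 1], [4, 5, 7, 35]]
[[7, 1], [4, 5, 7]]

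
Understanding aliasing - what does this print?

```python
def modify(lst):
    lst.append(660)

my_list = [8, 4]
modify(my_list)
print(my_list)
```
[8, 4, 660]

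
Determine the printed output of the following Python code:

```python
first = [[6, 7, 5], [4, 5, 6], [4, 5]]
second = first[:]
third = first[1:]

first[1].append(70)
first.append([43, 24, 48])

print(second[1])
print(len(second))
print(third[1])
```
[4, 5, 6, 70]
3
[4, 5]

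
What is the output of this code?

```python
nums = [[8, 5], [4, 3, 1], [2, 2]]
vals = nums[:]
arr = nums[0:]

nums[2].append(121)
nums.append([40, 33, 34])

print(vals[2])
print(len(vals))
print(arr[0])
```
[2, 2, 121]
3
[8, 5]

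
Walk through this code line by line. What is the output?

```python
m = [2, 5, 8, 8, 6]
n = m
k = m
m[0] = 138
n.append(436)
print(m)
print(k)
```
[138, 5, 8, 8, 6, 436]
[138, 5, 8, 8, 6, 436]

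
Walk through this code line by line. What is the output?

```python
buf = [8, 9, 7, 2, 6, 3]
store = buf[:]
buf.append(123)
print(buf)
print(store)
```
[8, 9, 7, 2, 6, 3, 123]
[8, 9, 7, 2, 6, 3]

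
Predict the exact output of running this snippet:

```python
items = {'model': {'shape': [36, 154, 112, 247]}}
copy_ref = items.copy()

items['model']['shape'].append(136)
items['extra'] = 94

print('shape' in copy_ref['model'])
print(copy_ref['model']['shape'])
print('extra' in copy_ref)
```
True
[36, 154, 112, 247, 136]
False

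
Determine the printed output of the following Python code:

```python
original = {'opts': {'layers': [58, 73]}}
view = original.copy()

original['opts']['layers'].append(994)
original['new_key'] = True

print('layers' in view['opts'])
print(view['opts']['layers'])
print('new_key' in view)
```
True
[58, 73, 994]
False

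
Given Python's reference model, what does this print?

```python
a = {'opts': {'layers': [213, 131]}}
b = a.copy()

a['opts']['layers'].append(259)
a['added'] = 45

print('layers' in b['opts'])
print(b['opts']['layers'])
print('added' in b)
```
True
[213, 131, 259]
False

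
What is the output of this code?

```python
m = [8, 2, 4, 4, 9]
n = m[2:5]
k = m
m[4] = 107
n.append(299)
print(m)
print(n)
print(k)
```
[8, 2, 4, 4, 107]
[4, 4, 9, 299]
[8, 2, 4, 4, 107]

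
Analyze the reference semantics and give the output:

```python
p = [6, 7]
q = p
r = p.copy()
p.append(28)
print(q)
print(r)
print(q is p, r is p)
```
[6, 7, 28]
[6, 7]
True False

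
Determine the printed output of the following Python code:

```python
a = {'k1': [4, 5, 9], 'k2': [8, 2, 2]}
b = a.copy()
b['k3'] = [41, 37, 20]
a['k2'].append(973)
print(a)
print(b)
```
{'k1': [4, 5, 9], 'k2': [8, 2, 2, 973]}
{'k1': [4, 5, 9], 'k2': [8, 2, 2, 973], 'k3': [41, 37, 20]}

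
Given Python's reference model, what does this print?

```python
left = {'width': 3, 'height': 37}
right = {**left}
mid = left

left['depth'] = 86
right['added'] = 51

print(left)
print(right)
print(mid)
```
{'width': 3, 'height': 37, 'depth': 86}
{'width': 3, 'height': 37, 'added': 51}
{'width': 3, 'height': 37, 'depth': 86}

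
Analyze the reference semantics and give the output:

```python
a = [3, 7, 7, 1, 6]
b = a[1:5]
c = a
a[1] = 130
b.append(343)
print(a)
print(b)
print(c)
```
[3, 130, 7, 1, 6]
[7, 7, 1, 6, 343]
[3, 130, 7, 1, 6]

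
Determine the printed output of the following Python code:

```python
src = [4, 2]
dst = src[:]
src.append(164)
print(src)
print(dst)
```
[4, 2, 164]
[4, 2]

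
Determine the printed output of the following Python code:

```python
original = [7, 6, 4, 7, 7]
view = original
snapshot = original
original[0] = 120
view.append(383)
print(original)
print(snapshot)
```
[120, 6, 4, 7, 7, 383]
[120, 6, 4, 7, 7, 383]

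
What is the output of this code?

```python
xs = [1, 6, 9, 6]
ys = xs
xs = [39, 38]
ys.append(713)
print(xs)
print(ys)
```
[39, 38]
[1, 6, 9, 6, 713]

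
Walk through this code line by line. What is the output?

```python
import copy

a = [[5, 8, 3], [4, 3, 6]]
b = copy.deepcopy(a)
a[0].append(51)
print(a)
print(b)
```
[[5, 8, 3, 51], [4, 3, 6]]
[[5, 8, 3], [4, 3, 6]]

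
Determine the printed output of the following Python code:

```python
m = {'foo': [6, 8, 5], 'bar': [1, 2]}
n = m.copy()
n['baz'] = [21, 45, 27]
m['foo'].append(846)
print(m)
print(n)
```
{'foo': [6, 8, 5, 846], 'bar': [1, 2]}
{'foo': [6, 8, 5, 846], 'bar': [1, 2], 'baz': [21, 45, 27]}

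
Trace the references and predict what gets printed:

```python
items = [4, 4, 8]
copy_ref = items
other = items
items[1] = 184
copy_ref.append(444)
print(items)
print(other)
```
[4, 184, 8, 444]
[4, 184, 8, 444]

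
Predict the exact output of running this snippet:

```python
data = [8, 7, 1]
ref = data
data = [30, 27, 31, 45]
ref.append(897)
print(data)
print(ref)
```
[30, 27, 31, 45]
[8, 7, 1, 897]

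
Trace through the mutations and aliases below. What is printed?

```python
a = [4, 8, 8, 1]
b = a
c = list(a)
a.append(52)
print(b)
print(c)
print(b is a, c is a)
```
[4, 8, 8, 1, 52]
[4, 8, 8, 1]
True False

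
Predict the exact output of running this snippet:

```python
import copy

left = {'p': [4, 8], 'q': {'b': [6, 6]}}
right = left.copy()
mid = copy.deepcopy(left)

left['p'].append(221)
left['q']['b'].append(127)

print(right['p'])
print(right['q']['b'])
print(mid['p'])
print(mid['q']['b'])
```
[4, 8, 221]
[6, 6, 127]
[4, 8]
[6, 6]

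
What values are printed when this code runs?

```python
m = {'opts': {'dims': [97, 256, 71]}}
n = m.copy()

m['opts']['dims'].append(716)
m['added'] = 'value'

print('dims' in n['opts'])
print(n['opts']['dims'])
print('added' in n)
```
True
[97, 256, 71, 716]
False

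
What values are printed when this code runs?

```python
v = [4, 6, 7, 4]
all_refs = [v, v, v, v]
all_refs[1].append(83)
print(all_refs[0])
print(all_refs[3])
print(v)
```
[4, 6, 7, 4, 83]
[4, 6, 7, 4, 83]
[4, 6, 7, 4, 83]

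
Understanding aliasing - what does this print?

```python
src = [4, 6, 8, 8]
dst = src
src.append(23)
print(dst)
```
[4, 6, 8, 8, 23]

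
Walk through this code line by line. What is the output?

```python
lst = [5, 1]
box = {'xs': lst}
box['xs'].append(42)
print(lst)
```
[5, 1, 42]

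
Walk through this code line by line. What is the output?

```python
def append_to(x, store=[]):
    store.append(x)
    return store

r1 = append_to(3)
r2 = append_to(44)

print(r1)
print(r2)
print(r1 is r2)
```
[3, 44]
[3, 44]
True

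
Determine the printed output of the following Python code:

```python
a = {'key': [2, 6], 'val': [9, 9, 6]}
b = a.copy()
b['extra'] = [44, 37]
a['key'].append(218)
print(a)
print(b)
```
{'key': [2, 6, 218], 'val': [9, 9, 6]}
{'key': [2, 6, 218], 'val': [9, 9, 6], 'extra': [44, 37]}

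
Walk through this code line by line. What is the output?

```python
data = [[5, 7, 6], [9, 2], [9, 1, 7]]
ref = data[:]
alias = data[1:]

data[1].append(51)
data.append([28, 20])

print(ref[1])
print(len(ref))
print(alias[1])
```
[9, 2, 51]
3
[9, 1, 7]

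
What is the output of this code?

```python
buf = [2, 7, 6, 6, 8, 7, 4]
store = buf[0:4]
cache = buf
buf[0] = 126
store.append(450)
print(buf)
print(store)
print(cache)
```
[126, 7, 6, 6, 8, 7, 4]
[2, 7, 6, 6, 450]
[126, 7, 6, 6, 8, 7, 4]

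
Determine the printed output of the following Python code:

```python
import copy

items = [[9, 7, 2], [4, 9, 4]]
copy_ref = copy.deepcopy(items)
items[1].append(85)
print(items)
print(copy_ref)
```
[[9, 7, 2], [4, 9, 4, 85]]
[[9, 7, 2], [4, 9, 4]]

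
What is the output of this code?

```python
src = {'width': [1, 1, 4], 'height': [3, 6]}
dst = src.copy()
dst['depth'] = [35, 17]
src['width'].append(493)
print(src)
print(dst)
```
{'width': [1, 1, 4, 493], 'height': [3, 6]}
{'width': [1, 1, 4, 493], 'height': [3, 6], 'depth': [35, 17]}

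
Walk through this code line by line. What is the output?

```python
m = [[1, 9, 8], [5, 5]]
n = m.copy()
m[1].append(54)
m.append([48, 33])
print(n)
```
[[1, 9, 8], [5, 5, 54]]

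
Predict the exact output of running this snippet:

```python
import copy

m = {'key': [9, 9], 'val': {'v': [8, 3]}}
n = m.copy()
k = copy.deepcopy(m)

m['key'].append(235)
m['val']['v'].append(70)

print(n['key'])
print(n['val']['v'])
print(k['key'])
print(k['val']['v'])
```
[9, 9, 235]
[8, 3, 70]
[9, 9]
[8, 3]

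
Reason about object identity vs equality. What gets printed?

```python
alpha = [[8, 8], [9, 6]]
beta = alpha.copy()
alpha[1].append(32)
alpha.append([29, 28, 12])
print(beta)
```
[[8, 8], [9, 6, 32]]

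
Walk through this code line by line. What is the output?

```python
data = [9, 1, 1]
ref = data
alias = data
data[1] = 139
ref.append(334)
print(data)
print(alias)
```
[9, 139, 1, 334]
[9, 139, 1, 334]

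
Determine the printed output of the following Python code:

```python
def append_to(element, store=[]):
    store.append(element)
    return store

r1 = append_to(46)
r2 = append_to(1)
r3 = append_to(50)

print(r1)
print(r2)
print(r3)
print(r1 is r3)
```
[46, 1, 50]
[46, 1, 50]
[46, 1, 50]
True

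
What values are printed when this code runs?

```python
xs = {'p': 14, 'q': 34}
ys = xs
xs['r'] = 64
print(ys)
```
{'p': 14, 'q': 34, 'r': 64}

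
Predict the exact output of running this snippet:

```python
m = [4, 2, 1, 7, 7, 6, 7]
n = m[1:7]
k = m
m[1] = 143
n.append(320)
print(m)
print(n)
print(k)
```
[4, 143, 1, 7, 7, 6, 7]
[2, 1, 7, 7, 6, 7, 320]
[4, 143, 1, 7, 7, 6, 7]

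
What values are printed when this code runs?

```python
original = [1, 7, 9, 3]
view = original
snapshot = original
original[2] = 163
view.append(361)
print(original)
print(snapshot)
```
[1, 7, 163, 3, 361]
[1, 7, 163, 3, 361]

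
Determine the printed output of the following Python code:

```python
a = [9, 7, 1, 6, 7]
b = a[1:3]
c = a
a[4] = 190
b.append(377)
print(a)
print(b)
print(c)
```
[9, 7, 1, 6, 190]
[7, 1, 377]
[9, 7, 1, 6, 190]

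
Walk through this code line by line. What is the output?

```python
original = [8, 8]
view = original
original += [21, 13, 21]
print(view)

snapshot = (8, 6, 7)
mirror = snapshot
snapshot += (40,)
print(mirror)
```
[8, 8, 21, 13, 21]
(8, 6, 7)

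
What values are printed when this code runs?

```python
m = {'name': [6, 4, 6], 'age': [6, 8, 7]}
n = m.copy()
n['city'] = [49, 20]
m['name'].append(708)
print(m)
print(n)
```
{'name': [6, 4, 6, 708], 'age': [6, 8, 7]}
{'name': [6, 4, 6, 708], 'age': [6, 8, 7], 'city': [49, 20]}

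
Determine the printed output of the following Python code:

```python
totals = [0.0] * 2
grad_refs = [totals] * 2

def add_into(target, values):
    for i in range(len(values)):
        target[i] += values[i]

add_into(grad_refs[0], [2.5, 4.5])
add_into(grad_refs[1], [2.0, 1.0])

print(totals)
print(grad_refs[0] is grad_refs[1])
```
[4.5, 5.5]
True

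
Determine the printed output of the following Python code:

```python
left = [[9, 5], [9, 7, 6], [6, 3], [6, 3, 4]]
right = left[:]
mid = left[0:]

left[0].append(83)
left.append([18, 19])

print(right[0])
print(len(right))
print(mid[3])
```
[9, 5, 83]
4
[6, 3, 4]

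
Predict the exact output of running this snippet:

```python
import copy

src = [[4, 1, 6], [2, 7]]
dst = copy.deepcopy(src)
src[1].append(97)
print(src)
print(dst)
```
[[4, 1, 6], [2, 7, 97]]
[[4, 1, 6], [2, 7]]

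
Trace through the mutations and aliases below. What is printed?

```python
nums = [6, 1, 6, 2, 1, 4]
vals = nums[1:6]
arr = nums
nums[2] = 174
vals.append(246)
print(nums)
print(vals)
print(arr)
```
[6, 1, 174, 2, 1, 4]
[1, 6, 2, 1, 4, 246]
[6, 1, 174, 2, 1, 4]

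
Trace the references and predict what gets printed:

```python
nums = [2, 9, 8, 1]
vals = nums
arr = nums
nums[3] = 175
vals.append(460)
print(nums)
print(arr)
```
[2, 9, 8, 175, 460]
[2, 9, 8, 175, 460]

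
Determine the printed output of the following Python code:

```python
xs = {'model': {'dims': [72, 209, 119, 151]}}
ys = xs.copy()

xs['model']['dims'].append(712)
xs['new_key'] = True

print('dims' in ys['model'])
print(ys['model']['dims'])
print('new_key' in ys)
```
True
[72, 209, 119, 151, 712]
False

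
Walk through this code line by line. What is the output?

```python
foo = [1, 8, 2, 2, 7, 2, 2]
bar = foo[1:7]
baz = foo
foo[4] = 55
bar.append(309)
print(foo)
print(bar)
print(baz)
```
[1, 8, 2, 2, 55, 2, 2]
[8, 2, 2, 7, 2, 2, 309]
[1, 8, 2, 2, 55, 2, 2]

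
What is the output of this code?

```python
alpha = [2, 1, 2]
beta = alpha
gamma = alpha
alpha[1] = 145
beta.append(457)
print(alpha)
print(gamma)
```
[2, 145, 2, 457]
[2, 145, 2, 457]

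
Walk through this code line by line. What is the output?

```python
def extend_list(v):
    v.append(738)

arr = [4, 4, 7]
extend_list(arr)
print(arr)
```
[4, 4, 7, 738]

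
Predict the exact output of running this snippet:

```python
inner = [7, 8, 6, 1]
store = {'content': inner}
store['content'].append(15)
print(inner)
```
[7, 8, 6, 1, 15]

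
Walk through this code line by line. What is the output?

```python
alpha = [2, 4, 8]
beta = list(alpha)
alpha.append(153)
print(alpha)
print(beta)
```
[2, 4, 8, 153]
[2, 4, 8]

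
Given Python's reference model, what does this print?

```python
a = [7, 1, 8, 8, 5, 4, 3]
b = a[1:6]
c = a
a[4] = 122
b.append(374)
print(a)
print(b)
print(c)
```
[7, 1, 8, 8, 122, 4, 3]
[1, 8, 8, 5, 4, 374]
[7, 1, 8, 8, 122, 4, 3]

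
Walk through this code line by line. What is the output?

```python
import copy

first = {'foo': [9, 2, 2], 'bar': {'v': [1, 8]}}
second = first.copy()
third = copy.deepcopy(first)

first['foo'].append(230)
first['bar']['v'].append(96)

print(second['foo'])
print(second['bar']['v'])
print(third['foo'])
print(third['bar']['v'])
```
[9, 2, 2, 230]
[1, 8, 96]
[9, 2, 2]
[1, 8]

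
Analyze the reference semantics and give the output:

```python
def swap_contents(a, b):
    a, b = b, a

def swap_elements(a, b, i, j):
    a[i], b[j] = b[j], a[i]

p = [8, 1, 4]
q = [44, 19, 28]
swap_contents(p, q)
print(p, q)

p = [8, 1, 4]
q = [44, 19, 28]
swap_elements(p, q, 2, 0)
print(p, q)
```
[8, 1, 4] [44, 19, 28]
[8, 1, 44] [4, 19, 28]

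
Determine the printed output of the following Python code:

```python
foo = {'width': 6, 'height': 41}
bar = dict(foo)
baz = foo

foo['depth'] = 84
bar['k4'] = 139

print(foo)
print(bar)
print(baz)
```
{'width': 6, 'height': 41, 'depth': 84}
{'width': 6, 'height': 41, 'k4': 139}
{'width': 6, 'height': 41, 'depth': 84}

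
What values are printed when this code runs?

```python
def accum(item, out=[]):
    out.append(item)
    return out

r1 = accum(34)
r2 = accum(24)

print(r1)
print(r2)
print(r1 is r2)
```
[34, 24]
[34, 24]
True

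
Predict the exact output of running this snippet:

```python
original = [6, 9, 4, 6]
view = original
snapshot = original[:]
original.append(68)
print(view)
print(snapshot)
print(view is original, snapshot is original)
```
[6, 9, 4, 6, 68]
[6, 9, 4, 6]
True False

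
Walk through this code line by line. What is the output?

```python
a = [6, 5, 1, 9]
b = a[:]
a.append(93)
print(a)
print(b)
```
[6, 5, 1, 9, 93]
[6, 5, 1, 9]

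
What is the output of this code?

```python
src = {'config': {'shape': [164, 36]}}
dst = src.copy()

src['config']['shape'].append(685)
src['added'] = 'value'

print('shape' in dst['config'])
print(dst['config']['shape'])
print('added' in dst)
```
True
[164, 36, 685]
False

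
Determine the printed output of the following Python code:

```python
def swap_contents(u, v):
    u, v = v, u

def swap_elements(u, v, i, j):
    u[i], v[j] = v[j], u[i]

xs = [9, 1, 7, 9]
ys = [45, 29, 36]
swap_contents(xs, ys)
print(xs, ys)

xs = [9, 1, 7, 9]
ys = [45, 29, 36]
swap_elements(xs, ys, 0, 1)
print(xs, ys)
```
[9, 1, 7, 9] [45, 29, 36]
[29, 1, 7, 9] [45, 9, 36]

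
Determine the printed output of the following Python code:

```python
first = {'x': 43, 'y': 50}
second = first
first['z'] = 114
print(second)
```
{'x': 43, 'y': 50, 'z': 114}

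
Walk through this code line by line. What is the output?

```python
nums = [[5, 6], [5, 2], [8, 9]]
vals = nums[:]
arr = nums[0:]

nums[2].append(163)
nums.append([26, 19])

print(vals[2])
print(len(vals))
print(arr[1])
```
[8, 9, 163]
3
[5, 2]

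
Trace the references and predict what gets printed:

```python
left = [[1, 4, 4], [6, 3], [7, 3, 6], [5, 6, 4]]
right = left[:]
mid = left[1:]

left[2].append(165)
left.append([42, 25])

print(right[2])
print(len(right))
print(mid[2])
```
[7, 3, 6, 165]
4
[5, 6, 4]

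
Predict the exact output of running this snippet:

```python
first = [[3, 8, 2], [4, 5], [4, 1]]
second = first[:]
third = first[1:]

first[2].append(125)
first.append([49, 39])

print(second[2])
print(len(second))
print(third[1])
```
[4, 1, 125]
3
[4, 1, 125]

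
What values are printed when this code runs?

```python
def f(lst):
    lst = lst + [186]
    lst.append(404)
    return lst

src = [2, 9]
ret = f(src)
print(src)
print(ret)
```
[2, 9]
[2, 9, 186, 404]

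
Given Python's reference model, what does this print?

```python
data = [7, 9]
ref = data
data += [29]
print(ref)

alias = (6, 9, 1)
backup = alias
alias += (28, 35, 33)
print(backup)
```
[7, 9, 29]
(6, 9, 1)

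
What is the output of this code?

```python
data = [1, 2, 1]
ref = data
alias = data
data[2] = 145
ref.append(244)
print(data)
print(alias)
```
[1, 2, 145, 244]
[1, 2, 145, 244]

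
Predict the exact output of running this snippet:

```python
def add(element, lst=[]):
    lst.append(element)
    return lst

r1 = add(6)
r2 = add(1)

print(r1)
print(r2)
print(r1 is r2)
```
[6, 1]
[6, 1]
True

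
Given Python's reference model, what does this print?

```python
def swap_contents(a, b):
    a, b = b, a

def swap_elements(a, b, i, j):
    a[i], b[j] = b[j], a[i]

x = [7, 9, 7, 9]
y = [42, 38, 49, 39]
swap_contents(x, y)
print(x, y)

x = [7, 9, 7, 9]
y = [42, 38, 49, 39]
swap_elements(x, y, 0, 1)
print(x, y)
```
[7, 9, 7, 9] [42, 38, 49, 39]
[38, 9, 7, 9] [42, 7, 49, 39]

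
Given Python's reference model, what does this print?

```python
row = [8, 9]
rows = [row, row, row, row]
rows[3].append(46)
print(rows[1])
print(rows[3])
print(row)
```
[8, 9, 46]
[8, 9, 46]
[8, 9, 46]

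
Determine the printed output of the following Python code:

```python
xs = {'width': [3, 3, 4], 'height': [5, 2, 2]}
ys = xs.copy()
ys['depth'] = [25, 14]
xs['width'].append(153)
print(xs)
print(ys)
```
{'width': [3, 3, 4, 153], 'height': [5, 2, 2]}
{'width': [3, 3, 4, 153], 'height': [5, 2, 2], 'depth': [25, 14]}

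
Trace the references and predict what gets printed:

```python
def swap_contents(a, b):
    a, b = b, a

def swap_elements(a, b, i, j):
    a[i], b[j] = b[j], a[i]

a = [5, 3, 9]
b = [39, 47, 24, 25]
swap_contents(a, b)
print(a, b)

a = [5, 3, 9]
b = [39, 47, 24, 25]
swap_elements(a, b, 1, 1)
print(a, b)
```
[5, 3, 9] [39, 47, 24, 25]
[5, 47, 9] [39, 3, 24, 25]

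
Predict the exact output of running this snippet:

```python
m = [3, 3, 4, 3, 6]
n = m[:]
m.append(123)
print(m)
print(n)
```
[3, 3, 4, 3, 6, 123]
[3, 3, 4, 3, 6]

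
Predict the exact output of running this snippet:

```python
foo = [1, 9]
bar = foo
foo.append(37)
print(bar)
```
[1, 9, 37]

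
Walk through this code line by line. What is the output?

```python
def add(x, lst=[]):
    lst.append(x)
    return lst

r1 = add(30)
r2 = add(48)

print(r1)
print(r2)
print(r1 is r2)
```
[30, 48]
[30, 48]
True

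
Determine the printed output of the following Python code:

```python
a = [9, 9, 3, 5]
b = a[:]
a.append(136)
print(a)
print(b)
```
[9, 9, 3, 5, 136]
[9, 9, 3, 5]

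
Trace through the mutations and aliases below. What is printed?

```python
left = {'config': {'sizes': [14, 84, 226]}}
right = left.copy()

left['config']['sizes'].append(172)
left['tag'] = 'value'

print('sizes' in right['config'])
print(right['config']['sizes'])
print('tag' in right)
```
True
[14, 84, 226, 172]
False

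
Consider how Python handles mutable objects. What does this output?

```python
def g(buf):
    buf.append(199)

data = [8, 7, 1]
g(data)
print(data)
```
[8, 7, 1, 199]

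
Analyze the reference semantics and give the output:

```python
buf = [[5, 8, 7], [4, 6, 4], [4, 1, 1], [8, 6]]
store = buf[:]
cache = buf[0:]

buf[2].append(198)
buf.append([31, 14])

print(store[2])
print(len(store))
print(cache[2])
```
[4, 1, 1, 198]
4
[4, 1, 1, 198]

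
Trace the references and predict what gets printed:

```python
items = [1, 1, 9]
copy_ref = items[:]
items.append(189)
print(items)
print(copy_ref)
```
[1, 1, 9, 189]
[1, 1, 9]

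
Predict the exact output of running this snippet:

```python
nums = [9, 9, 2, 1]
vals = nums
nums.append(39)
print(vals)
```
[9, 9, 2, 1, 39]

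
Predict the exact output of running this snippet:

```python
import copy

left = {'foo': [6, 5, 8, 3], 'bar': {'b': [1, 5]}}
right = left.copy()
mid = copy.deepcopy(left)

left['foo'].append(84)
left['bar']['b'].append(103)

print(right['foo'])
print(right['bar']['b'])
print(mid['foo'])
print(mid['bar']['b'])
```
[6, 5, 8, 3, 84]
[1, 5, 103]
[6, 5, 8, 3]
[1, 5]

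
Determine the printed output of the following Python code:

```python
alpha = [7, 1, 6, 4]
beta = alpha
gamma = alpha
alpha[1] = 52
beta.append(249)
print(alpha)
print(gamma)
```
[7, 52, 6, 4, 249]
[7, 52, 6, 4, 249]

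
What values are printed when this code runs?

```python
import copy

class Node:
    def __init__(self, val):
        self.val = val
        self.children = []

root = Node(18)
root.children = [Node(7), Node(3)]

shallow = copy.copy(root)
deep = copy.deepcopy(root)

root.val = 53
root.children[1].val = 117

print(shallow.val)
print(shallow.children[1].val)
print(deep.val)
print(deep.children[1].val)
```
18
117
18
3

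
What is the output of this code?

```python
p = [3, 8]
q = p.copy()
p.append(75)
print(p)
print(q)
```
[3, 8, 75]
[3, 8]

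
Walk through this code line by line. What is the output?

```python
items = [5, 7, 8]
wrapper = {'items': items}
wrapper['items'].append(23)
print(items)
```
[5, 7, 8, 23]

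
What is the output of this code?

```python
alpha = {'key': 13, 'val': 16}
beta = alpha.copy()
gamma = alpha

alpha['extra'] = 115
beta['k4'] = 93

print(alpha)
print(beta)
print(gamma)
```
{'key': 13, 'val': 16, 'extra': 115}
{'key': 13, 'val': 16, 'k4': 93}
{'key': 13, 'val': 16, 'extra': 115}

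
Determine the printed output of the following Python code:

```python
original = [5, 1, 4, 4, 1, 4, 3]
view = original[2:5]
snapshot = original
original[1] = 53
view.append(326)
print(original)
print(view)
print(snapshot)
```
[5, 53, 4, 4, 1, 4, 3]
[4, 4, 1, 326]
[5, 53, 4, 4, 1, 4, 3]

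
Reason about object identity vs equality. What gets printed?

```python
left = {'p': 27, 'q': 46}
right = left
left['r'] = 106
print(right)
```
{'p': 27, 'q': 46, 'r': 106}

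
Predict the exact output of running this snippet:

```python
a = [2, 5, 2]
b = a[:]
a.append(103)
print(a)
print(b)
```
[2, 5, 2, 103]
[2, 5, 2]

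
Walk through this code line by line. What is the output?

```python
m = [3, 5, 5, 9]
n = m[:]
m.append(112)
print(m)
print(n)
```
[3, 5, 5, 9, 112]
[3, 5, 5, 9]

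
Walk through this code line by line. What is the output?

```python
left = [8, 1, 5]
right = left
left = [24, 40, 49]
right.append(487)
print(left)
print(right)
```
[24, 40, 49]
[8, 1, 5, 487]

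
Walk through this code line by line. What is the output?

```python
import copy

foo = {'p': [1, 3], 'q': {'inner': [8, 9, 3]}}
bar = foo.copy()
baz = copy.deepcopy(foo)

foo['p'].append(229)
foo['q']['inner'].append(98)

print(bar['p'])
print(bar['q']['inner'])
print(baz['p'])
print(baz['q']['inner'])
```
[1, 3, 229]
[8, 9, 3, 98]
[1, 3]
[8, 9, 3]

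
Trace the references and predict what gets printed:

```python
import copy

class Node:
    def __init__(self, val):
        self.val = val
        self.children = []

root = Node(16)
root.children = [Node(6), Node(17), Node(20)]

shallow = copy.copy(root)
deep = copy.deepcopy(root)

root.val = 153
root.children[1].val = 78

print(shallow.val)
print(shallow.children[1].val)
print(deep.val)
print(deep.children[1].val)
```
16
78
16
17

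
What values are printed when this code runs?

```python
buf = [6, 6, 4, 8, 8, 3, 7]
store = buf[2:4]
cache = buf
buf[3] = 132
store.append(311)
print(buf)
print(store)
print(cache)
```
[6, 6, 4, 132, 8, 3, 7]
[4, 8, 311]
[6, 6, 4, 132, 8, 3, 7]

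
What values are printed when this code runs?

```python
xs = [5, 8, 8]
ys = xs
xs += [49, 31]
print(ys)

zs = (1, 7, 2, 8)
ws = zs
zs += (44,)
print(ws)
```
[5, 8, 8, 49, 31]
(1, 7, 2, 8)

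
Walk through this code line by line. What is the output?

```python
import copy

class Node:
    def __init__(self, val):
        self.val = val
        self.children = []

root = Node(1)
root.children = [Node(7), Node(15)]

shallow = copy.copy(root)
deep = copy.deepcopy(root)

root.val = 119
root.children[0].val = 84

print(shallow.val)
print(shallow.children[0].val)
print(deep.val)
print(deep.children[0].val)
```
1
84
1
7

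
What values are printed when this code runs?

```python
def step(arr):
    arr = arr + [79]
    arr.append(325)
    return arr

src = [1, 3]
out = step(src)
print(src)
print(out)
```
[1, 3]
[1, 3, 79, 325]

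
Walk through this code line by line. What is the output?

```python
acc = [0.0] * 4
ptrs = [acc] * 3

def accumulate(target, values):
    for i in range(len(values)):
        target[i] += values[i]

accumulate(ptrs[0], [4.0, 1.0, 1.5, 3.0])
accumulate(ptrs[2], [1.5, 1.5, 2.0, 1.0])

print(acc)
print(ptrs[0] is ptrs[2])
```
[5.5, 2.5, 3.5, 4.0]
True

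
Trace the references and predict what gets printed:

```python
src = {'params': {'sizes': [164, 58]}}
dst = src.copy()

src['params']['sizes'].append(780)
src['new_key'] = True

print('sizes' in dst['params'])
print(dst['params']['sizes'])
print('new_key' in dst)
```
True
[164, 58, 780]
False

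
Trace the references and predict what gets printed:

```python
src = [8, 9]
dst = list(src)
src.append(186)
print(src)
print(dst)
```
[8, 9, 186]
[8, 9]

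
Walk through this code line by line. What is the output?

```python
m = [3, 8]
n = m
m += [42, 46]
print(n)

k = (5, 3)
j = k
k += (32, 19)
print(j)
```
[3, 8, 42, 46]
(5, 3)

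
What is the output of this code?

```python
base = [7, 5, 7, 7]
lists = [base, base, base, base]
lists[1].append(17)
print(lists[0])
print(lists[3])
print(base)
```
[7, 5, 7, 7, 17]
[7, 5, 7, 7, 17]
[7, 5, 7, 7, 17]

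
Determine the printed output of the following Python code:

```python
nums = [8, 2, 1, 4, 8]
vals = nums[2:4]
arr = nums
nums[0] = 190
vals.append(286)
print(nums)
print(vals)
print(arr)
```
[190, 2, 1, 4, 8]
[1, 4, 286]
[190, 2, 1, 4, 8]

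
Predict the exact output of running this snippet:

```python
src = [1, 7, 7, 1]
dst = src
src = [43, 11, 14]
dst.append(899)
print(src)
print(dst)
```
[43, 11, 14]
[1, 7, 7, 1, 899]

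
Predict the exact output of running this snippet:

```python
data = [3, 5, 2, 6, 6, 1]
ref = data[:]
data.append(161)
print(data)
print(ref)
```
[3, 5, 2, 6, 6, 1, 161]
[3, 5, 2, 6, 6, 1]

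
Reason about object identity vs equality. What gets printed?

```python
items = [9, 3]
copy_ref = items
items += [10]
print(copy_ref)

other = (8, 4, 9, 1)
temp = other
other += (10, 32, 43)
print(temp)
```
[9, 3, 10]
(8, 4, 9, 1)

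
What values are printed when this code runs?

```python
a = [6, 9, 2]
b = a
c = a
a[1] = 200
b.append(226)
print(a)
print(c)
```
[6, 200, 2, 226]
[6, 200, 2, 226]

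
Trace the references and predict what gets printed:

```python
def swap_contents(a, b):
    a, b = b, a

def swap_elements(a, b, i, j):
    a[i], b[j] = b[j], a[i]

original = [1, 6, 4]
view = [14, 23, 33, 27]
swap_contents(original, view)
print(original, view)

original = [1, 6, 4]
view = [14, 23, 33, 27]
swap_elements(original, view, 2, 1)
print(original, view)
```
[1, 6, 4] [14, 23, 33, 27]
[1, 6, 23] [14, 4, 33, 27]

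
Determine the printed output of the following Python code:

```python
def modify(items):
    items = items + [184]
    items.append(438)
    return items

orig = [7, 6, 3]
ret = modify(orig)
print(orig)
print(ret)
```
[7, 6, 3]
[7, 6, 3, 184, 438]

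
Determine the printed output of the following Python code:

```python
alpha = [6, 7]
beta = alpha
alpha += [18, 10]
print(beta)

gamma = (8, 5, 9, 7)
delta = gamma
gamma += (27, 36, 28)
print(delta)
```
[6, 7, 18, 10]
(8, 5, 9, 7)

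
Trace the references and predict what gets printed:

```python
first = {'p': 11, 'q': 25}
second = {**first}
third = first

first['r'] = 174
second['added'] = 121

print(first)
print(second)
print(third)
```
{'p': 11, 'q': 25, 'r': 174}
{'p': 11, 'q': 25, 'added': 121}
{'p': 11, 'q': 25, 'r': 174}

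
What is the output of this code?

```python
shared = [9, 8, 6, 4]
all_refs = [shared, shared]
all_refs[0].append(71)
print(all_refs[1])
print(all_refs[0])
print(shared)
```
[9, 8, 6, 4, 71]
[9, 8, 6, 4, 71]
[9, 8, 6, 4, 71]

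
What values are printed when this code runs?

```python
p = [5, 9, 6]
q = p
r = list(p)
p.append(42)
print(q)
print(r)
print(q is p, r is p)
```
[5, 9, 6, 42]
[5, 9, 6]
True False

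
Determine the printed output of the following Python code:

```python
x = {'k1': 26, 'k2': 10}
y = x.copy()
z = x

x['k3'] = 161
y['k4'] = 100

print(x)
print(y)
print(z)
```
{'k1': 26, 'k2': 10, 'k3': 161}
{'k1': 26, 'k2': 10, 'k4': 100}
{'k1': 26, 'k2': 10, 'k3': 161}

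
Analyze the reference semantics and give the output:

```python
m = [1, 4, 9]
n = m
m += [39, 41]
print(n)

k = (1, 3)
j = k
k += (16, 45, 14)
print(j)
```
[1, 4, 9, 39, 41]
(1, 3)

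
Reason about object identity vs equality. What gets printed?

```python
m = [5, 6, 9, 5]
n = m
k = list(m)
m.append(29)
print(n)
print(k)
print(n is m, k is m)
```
[5, 6, 9, 5, 29]
[5, 6, 9, 5]
True False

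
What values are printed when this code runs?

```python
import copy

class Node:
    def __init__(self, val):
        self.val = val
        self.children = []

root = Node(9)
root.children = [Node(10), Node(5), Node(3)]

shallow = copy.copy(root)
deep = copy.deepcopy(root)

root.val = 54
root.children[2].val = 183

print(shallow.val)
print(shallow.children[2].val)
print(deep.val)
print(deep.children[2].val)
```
9
183
9
3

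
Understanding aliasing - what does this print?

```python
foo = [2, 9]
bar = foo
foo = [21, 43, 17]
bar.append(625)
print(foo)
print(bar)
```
[21, 43, 17]
[2, 9, 625]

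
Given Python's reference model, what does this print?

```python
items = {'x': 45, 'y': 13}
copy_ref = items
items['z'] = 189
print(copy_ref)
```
{'x': 45, 'y': 13, 'z': 189}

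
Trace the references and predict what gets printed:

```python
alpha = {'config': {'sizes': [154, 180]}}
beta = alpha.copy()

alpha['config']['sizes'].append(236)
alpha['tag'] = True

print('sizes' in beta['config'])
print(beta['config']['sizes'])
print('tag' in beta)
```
True
[154, 180, 236]
False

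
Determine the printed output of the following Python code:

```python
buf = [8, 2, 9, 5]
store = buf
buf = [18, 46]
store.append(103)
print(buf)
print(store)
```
[18, 46]
[8, 2, 9, 5, 103]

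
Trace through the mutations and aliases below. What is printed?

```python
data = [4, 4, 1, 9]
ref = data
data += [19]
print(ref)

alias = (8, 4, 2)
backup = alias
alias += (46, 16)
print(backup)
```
[4, 4, 1, 9, 19]
(8, 4, 2)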